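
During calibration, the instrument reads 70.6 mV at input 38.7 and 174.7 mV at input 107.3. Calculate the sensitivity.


Sensitivity = (y2 - y1) / (x2 - x1).
S = (174.7 - 70.6) / (107.3 - 38.7)
S = 104.1 / 68.6
S = 1.5175 mV/unit

1.5175 mV/unit


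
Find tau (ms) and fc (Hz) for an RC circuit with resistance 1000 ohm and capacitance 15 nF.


Time constant: tau = R * C.
tau = 1000 * 1.50e-08 = 1.5e-05 s
tau = 0.015 ms
Cutoff frequency: fc = 1 / (2*pi*R*C).
fc = 1 / (2*pi*1.5e-05) = 10610.33 Hz

tau = 0.015 ms, fc = 10610.33 Hz


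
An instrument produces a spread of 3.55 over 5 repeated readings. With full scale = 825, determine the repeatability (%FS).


Repeatability = (spread / full scale) * 100%.
R = (3.55 / 825) * 100
R = 0.43 %FS

0.43 %FS


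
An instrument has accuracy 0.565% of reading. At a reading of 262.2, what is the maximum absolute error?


Absolute error = (accuracy% / 100) * reading.
Error = (0.565 / 100) * 262.2
Error = 0.00565 * 262.2
Error = 1.4814

1.4814


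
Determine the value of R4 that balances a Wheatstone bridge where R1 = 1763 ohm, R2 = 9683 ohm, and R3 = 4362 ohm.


At balance: R1*R4 = R2*R3, so R4 = R2*R3/R1.
R4 = 9683 * 4362 / 1763
R4 = 42237246 / 1763
R4 = 23957.6 ohm

23957.6 ohm


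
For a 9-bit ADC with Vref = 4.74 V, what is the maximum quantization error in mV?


The maximum quantization error is +/- LSB/2.
LSB = Vref / 2^n = 4.74 / 512 = 0.00925781 V
Max error = LSB / 2 = 0.00925781 / 2 = 0.00462891 V
Max error = 4.6289 mV

4.6289 mV


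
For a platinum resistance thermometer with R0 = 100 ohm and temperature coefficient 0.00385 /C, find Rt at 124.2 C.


The RTD equation: Rt = R0 * (1 + alpha * T).
Rt = 100 * (1 + 0.00385 * 124.2)
Rt = 100 * (1 + 0.47817)
Rt = 100 * 1.47817
Rt = 147.817 ohm

147.817 ohm


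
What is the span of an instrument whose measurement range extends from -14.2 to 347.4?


Span = upper range - lower range.
Span = 347.4 - (-14.2)
Span = 361.6

361.6


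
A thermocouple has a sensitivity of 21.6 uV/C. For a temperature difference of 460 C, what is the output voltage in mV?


The thermocouple output V = sensitivity * dT.
V = 21.6 uV/C * 460 C
V = 9936.0 uV
V = 9.936 mV

9.936 mV


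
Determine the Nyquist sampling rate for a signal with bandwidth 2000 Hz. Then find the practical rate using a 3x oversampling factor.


By Nyquist theorem, fs_min = 2 * fmax.
fs_min = 2 * 2000 = 4000 Hz
Practical rate = 3 * fs_min = 3 * 4000 = 12000 Hz

fs_min = 4000 Hz, fs_practical = 12000 Hz


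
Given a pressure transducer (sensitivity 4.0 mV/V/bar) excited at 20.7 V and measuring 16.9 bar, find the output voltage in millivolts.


Output = sensitivity * Vex * P.
Vout = 4.0 * 20.7 * 16.9
Vout = 82.8 * 16.9
Vout = 1399.32 mV

1399.32 mV


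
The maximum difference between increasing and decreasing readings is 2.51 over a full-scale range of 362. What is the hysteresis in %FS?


Hysteresis = (max difference / full scale) * 100%.
H = (2.51 / 362) * 100
H = 0.693 %FS

0.693 %FS


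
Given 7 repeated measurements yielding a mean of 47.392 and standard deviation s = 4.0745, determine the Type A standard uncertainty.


The standard uncertainty for Type A evaluation is u = s / sqrt(n).
u = 4.0745 / sqrt(7)
u = 4.0745 / 2.6458
u = 1.54

1.54


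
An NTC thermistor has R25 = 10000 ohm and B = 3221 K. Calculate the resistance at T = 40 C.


NTC thermistor equation: Rt = R25 * exp(B * (1/T - 1/T25)).
T in Kelvin: 313.15 K, T25 = 298.15 K
1/T - 1/T25 = 1/313.15 - 1/298.15 = -0.00016066
B * (1/T - 1/T25) = 3221 * -0.00016066 = -0.5175
Rt = 10000 * exp(-0.5175) = 5960.2 ohm

5960.2 ohm


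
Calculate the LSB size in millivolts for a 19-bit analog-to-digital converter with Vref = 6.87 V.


The resolution (LSB) of an ADC is Vref / 2^n.
LSB = 6.87 / 2^19
LSB = 6.87 / 524288
LSB = 1.31e-05 V = 0.01310349 mV

0.01310349 mV


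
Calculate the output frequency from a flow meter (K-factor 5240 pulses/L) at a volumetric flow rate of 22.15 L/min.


Frequency = K * Q / 60 (converting L/min to L/s).
f = 5240 * 22.15 / 60
f = 116066.0 / 60
f = 1934.43 Hz

1934.43 Hz


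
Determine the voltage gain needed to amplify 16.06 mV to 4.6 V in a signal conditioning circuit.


Gain = Vout / Vin (converting to same units).
G = 4.6 V / 16.06 mV
G = 4600.0 mV / 16.06 mV
G = 286.43

286.43


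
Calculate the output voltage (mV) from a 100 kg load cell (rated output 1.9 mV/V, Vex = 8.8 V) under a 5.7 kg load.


Vout = rated_output * Vex * (load / capacity).
Vout = 1.9 * 8.8 * (5.7 / 100)
Vout = 1.9 * 8.8 * 0.057
Vout = 0.953 mV

0.953 mV


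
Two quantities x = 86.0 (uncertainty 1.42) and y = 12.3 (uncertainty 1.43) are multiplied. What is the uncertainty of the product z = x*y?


For a product z = x*y, the relative uncertainty is:
uz/z = sqrt((ux/x)^2 + (uy/y)^2)
Relative uncertainties: ux/x = 1.42/86.0 = 0.016512
uy/y = 1.43/12.3 = 0.11626
z = 86.0 * 12.3 = 1057.8
uz = 1057.8 * sqrt(0.016512^2 + 0.11626^2) = 124.214

124.214


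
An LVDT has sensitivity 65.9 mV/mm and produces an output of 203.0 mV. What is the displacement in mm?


Displacement = Vout / sensitivity.
d = 203.0 / 65.9
d = 3.08 mm

3.08 mm


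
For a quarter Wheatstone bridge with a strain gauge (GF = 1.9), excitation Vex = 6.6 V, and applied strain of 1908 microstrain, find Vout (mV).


Quarter bridge output: Vout = (GF * epsilon * Vex) / 4.
Vout = (1.9 * 1908e-6 * 6.6) / 4
Vout = 0.02392632 / 4 V
Vout = 0.00598158 V = 5.9816 mV

5.9816 mV


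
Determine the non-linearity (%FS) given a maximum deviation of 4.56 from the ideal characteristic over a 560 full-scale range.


Linearity error = (max deviation / full scale) * 100%.
Linearity = (4.56 / 560) * 100
Linearity = 0.814 %FS

0.814 %FS


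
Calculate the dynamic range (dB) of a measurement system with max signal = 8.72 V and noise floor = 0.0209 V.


Dynamic range = 20 * log10(Vmax / Vnoise).
DR = 20 * log10(8.72 / 0.0209)
DR = 20 * log10(417.22)
DR = 52.41 dB

52.41 dB


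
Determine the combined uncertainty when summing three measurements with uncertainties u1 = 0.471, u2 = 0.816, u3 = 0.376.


For a sum of independent quantities, uc = sqrt(u1^2 + u2^2 + u3^2).
uc = sqrt(0.471^2 + 0.816^2 + 0.376^2)
uc = sqrt(0.221841 + 0.665856 + 0.141376)
uc = 1.0144

1.0144


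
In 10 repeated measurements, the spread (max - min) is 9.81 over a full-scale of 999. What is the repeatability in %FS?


Repeatability = (spread / full scale) * 100%.
R = (9.81 / 999) * 100
R = 0.982 %FS

0.982 %FS


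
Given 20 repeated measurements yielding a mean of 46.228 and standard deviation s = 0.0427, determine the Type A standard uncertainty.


The standard uncertainty for Type A evaluation is u = s / sqrt(n).
u = 0.0427 / sqrt(20)
u = 0.0427 / 4.4721
u = 0.0095

0.0095


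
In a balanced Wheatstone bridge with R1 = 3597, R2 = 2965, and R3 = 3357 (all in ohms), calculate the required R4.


At balance: R1*R4 = R2*R3, so R4 = R2*R3/R1.
R4 = 2965 * 3357 / 3597
R4 = 9953505 / 3597
R4 = 2767.17 ohm

2767.17 ohm


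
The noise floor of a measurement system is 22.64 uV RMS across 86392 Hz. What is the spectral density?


Noise spectral density = Vrms / sqrt(BW).
NSD = 22.64 / sqrt(86392)
NSD = 22.64 / 293.9252
NSD = 0.077 uV/sqrt(Hz)

0.077 uV/sqrt(Hz)


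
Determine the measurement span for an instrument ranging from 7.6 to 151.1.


Span = upper range - lower range.
Span = 151.1 - (7.6)
Span = 143.5

143.5


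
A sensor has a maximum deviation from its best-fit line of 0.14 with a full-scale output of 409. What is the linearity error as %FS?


Linearity error = (max deviation / full scale) * 100%.
Linearity = (0.14 / 409) * 100
Linearity = 0.034 %FS

0.034 %FS


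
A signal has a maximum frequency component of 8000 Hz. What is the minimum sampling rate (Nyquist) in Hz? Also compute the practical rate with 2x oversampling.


By Nyquist theorem, fs_min = 2 * fmax.
fs_min = 2 * 8000 = 16000 Hz
Practical rate = 2 * fs_min = 2 * 16000 = 32000 Hz

fs_min = 16000 Hz, fs_practical = 32000 Hz


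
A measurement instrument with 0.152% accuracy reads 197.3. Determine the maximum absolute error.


Absolute error = (accuracy% / 100) * reading.
Error = (0.152 / 100) * 197.3
Error = 0.00152 * 197.3
Error = 0.2999

0.2999


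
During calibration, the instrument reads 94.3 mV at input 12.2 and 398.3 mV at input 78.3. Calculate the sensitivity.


Sensitivity = (y2 - y1) / (x2 - x1).
S = (398.3 - 94.3) / (78.3 - 12.2)
S = 304.0 / 66.1
S = 4.5991 mV/unit

4.5991 mV/unit


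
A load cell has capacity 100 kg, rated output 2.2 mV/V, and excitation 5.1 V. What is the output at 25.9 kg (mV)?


Vout = rated_output * Vex * (load / capacity).
Vout = 2.2 * 5.1 * (25.9 / 100)
Vout = 2.2 * 5.1 * 0.259
Vout = 2.906 mV

2.906 mV


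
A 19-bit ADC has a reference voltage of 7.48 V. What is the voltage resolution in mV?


The resolution (LSB) of an ADC is Vref / 2^n.
LSB = 7.48 / 2^19
LSB = 7.48 / 524288
LSB = 1.427e-05 V = 0.01426697 mV

0.01426697 mV


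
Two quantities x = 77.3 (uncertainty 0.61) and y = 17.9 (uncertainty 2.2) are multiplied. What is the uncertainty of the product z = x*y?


For a product z = x*y, the relative uncertainty is:
uz/z = sqrt((ux/x)^2 + (uy/y)^2)
Relative uncertainties: ux/x = 0.61/77.3 = 0.007891
uy/y = 2.2/17.9 = 0.122905
z = 77.3 * 17.9 = 1383.7
uz = 1383.7 * sqrt(0.007891^2 + 0.122905^2) = 170.41

170.41


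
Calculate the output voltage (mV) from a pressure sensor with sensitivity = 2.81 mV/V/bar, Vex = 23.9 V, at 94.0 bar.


Output = sensitivity * Vex * P.
Vout = 2.81 * 23.9 * 94.0
Vout = 67.159 * 94.0
Vout = 6312.95 mV

6312.95 mV


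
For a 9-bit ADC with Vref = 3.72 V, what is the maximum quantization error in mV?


The maximum quantization error is +/- LSB/2.
LSB = Vref / 2^n = 3.72 / 512 = 0.00726563 V
Max error = LSB / 2 = 0.00726563 / 2 = 0.00363281 V
Max error = 3.6328 mV

3.6328 mV


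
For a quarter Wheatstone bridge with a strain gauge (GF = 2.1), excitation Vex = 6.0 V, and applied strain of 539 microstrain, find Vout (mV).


Quarter bridge output: Vout = (GF * epsilon * Vex) / 4.
Vout = (2.1 * 539e-6 * 6.0) / 4
Vout = 0.0067914 / 4 V
Vout = 0.00169785 V = 1.6979 mV

1.6979 mV


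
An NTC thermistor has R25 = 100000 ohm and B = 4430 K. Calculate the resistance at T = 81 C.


NTC thermistor equation: Rt = R25 * exp(B * (1/T - 1/T25)).
T in Kelvin: 354.15 K, T25 = 298.15 K
1/T - 1/T25 = 1/354.15 - 1/298.15 = -0.00053035
B * (1/T - 1/T25) = 4430 * -0.00053035 = -2.3495
Rt = 100000 * exp(-2.3495) = 9542.0 ohm

9542.0 ohm


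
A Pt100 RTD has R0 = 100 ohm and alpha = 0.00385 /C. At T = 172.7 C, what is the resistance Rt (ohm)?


The RTD equation: Rt = R0 * (1 + alpha * T).
Rt = 100 * (1 + 0.00385 * 172.7)
Rt = 100 * (1 + 0.664895)
Rt = 100 * 1.664895
Rt = 166.489 ohm

166.489 ohm


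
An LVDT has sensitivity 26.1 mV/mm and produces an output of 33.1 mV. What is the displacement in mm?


Displacement = Vout / sensitivity.
d = 33.1 / 26.1
d = 1.268 mm

1.268 mm


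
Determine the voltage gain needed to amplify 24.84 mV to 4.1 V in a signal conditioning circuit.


Gain = Vout / Vin (converting to same units).
G = 4.1 V / 24.84 mV
G = 4100.0 mV / 24.84 mV
G = 165.06

165.06


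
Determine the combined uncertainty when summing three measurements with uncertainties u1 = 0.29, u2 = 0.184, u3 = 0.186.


For a sum of independent quantities, uc = sqrt(u1^2 + u2^2 + u3^2).
uc = sqrt(0.29^2 + 0.184^2 + 0.186^2)
uc = sqrt(0.0841 + 0.033856 + 0.034596)
uc = 0.3906

0.3906


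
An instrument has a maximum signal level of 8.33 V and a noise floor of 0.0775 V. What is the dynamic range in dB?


Dynamic range = 20 * log10(Vmax / Vnoise).
DR = 20 * log10(8.33 / 0.0775)
DR = 20 * log10(107.48)
DR = 40.63 dB

40.63 dB


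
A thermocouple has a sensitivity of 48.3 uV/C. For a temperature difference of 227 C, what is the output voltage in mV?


The thermocouple output V = sensitivity * dT.
V = 48.3 uV/C * 227 C
V = 10964.1 uV
V = 10.964 mV

10.964 mV


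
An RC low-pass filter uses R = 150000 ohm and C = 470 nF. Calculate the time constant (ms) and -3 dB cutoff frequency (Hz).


Time constant: tau = R * C.
tau = 150000 * 4.70e-07 = 0.0705 s
tau = 70.5 ms
Cutoff frequency: fc = 1 / (2*pi*R*C).
fc = 1 / (2*pi*0.0705) = 2.26 Hz

tau = 70.5 ms, fc = 2.26 Hz


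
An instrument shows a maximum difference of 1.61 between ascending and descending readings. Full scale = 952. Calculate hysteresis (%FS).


Hysteresis = (max difference / full scale) * 100%.
H = (1.61 / 952) * 100
H = 0.169 %FS

0.169 %FS


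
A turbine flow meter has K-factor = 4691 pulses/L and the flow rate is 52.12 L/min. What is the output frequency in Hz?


Frequency = K * Q / 60 (converting L/min to L/s).
f = 4691 * 52.12 / 60
f = 244494.92 / 60
f = 4074.92 Hz

4074.92 Hz


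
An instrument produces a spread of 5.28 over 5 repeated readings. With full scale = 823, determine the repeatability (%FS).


Repeatability = (spread / full scale) * 100%.
R = (5.28 / 823) * 100
R = 0.642 %FS

0.642 %FS


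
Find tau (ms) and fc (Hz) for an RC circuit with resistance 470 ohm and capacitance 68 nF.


Time constant: tau = R * C.
tau = 470 * 6.80e-08 = 3.196e-05 s
tau = 0.032 ms
Cutoff frequency: fc = 1 / (2*pi*R*C).
fc = 1 / (2*pi*3.196e-05) = 4979.82 Hz

tau = 0.032 ms, fc = 4979.82 Hz


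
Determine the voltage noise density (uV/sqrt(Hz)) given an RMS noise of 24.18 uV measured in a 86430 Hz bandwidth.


Noise spectral density = Vrms / sqrt(BW).
NSD = 24.18 / sqrt(86430)
NSD = 24.18 / 293.9898
NSD = 0.0822 uV/sqrt(Hz)

0.0822 uV/sqrt(Hz)


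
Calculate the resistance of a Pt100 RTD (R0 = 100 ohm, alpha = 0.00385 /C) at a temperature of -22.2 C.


The RTD equation: Rt = R0 * (1 + alpha * T).
Rt = 100 * (1 + 0.00385 * -22.2)
Rt = 100 * (1 + -0.08547)
Rt = 100 * 0.91453
Rt = 91.453 ohm

91.453 ohm


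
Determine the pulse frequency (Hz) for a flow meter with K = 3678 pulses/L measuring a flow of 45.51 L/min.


Frequency = K * Q / 60 (converting L/min to L/s).
f = 3678 * 45.51 / 60
f = 167385.78 / 60
f = 2789.76 Hz

2789.76 Hz


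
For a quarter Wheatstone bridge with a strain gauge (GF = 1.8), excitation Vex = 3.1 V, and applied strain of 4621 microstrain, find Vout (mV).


Quarter bridge output: Vout = (GF * epsilon * Vex) / 4.
Vout = (1.8 * 4621e-6 * 3.1) / 4
Vout = 0.02578518 / 4 V
Vout = 0.0064463 V = 6.4463 mV

6.4463 mV


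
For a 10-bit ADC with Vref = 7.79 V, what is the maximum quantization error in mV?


The maximum quantization error is +/- LSB/2.
LSB = Vref / 2^n = 7.79 / 1024 = 0.00760742 V
Max error = LSB / 2 = 0.00760742 / 2 = 0.00380371 V
Max error = 3.8037 mV

3.8037 mV


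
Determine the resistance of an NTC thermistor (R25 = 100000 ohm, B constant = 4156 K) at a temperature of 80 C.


NTC thermistor equation: Rt = R25 * exp(B * (1/T - 1/T25)).
T in Kelvin: 353.15 K, T25 = 298.15 K
1/T - 1/T25 = 1/353.15 - 1/298.15 = -0.00052236
B * (1/T - 1/T25) = 4156 * -0.00052236 = -2.1709
Rt = 100000 * exp(-2.1709) = 11407.2 ohm

11407.2 ohm


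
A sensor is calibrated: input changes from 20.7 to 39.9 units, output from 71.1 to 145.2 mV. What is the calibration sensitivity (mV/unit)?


Sensitivity = (y2 - y1) / (x2 - x1).
S = (145.2 - 71.1) / (39.9 - 20.7)
S = 74.1 / 19.2
S = 3.8594 mV/unit

3.8594 mV/unit


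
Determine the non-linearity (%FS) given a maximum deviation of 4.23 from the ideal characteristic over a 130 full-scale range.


Linearity error = (max deviation / full scale) * 100%.
Linearity = (4.23 / 130) * 100
Linearity = 3.254 %FS

3.254 %FS


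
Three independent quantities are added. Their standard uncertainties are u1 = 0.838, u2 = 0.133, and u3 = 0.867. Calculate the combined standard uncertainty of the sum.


For a sum of independent quantities, uc = sqrt(u1^2 + u2^2 + u3^2).
uc = sqrt(0.838^2 + 0.133^2 + 0.867^2)
uc = sqrt(0.702244 + 0.017689 + 0.751689)
uc = 1.2131

1.2131


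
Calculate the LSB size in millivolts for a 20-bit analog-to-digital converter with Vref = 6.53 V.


The resolution (LSB) of an ADC is Vref / 2^n.
LSB = 6.53 / 2^20
LSB = 6.53 / 1048576
LSB = 6.23e-06 V = 0.00622749 mV

0.00622749 mV


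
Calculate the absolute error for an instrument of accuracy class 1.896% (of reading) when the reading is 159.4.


Absolute error = (accuracy% / 100) * reading.
Error = (1.896 / 100) * 159.4
Error = 0.01896 * 159.4
Error = 3.0222

3.0222


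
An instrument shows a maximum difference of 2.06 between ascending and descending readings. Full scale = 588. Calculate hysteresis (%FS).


Hysteresis = (max difference / full scale) * 100%.
H = (2.06 / 588) * 100
H = 0.35 %FS

0.35 %FS


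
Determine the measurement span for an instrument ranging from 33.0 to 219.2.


Span = upper range - lower range.
Span = 219.2 - (33.0)
Span = 186.2

186.2


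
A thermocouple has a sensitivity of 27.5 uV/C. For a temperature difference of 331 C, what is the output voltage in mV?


The thermocouple output V = sensitivity * dT.
V = 27.5 uV/C * 331 C
V = 9102.5 uV
V = 9.102 mV

9.102 mV


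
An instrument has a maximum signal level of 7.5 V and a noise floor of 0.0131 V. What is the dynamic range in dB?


Dynamic range = 20 * log10(Vmax / Vnoise).
DR = 20 * log10(7.5 / 0.0131)
DR = 20 * log10(572.52)
DR = 55.16 dB

55.16 dB


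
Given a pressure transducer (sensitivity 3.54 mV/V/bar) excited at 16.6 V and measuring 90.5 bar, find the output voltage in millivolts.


Output = sensitivity * Vex * P.
Vout = 3.54 * 16.6 * 90.5
Vout = 58.764 * 90.5
Vout = 5318.14 mV

5318.14 mV


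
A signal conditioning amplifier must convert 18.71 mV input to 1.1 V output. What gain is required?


Gain = Vout / Vin (converting to same units).
G = 1.1 V / 18.71 mV
G = 1100.0 mV / 18.71 mV
G = 58.79

58.79


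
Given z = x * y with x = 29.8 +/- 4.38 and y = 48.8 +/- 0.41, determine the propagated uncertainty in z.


For a product z = x*y, the relative uncertainty is:
uz/z = sqrt((ux/x)^2 + (uy/y)^2)
Relative uncertainties: ux/x = 4.38/29.8 = 0.14698
uy/y = 0.41/48.8 = 0.008402
z = 29.8 * 48.8 = 1454.2
uz = 1454.2 * sqrt(0.14698^2 + 0.008402^2) = 214.093

214.093


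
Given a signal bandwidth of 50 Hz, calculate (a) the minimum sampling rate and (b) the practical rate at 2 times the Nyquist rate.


By Nyquist theorem, fs_min = 2 * fmax.
fs_min = 2 * 50 = 100 Hz
Practical rate = 2 * fs_min = 2 * 100 = 200 Hz

fs_min = 100 Hz, fs_practical = 200 Hz


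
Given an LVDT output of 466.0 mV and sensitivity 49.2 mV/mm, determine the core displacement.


Displacement = Vout / sensitivity.
d = 466.0 / 49.2
d = 9.472 mm

9.472 mm


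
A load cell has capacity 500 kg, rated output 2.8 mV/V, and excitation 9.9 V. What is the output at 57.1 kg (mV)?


Vout = rated_output * Vex * (load / capacity).
Vout = 2.8 * 9.9 * (57.1 / 500)
Vout = 2.8 * 9.9 * 0.1142
Vout = 3.166 mV

3.166 mV


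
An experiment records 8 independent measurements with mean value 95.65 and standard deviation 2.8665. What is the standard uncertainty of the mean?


The standard uncertainty for Type A evaluation is u = s / sqrt(n).
u = 2.8665 / sqrt(8)
u = 2.8665 / 2.8284
u = 1.0135

1.0135


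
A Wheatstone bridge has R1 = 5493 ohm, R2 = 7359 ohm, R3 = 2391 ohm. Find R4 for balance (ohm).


At balance: R1*R4 = R2*R3, so R4 = R2*R3/R1.
R4 = 7359 * 2391 / 5493
R4 = 17595369 / 5493
R4 = 3203.23 ohm

3203.23 ohm


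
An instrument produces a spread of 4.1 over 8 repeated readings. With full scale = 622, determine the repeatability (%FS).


Repeatability = (spread / full scale) * 100%.
R = (4.1 / 622) * 100
R = 0.659 %FS

0.659 %FS


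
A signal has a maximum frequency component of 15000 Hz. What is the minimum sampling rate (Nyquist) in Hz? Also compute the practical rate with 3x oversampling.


By Nyquist theorem, fs_min = 2 * fmax.
fs_min = 2 * 15000 = 30000 Hz
Practical rate = 3 * fs_min = 3 * 30000 = 90000 Hz

fs_min = 30000 Hz, fs_practical = 90000 Hz


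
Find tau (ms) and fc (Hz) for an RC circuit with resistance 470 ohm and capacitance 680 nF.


Time constant: tau = R * C.
tau = 470 * 6.80e-07 = 0.0003196 s
tau = 0.3196 ms
Cutoff frequency: fc = 1 / (2*pi*R*C).
fc = 1 / (2*pi*0.0003196) = 497.98 Hz

tau = 0.3196 ms, fc = 497.98 Hz


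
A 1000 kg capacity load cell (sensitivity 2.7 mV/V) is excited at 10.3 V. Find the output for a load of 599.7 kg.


Vout = rated_output * Vex * (load / capacity).
Vout = 2.7 * 10.3 * (599.7 / 1000)
Vout = 2.7 * 10.3 * 0.5997
Vout = 16.678 mV

16.678 mV


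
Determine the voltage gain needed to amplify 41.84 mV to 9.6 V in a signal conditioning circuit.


Gain = Vout / Vin (converting to same units).
G = 9.6 V / 41.84 mV
G = 9600.0 mV / 41.84 mV
G = 229.45

229.45


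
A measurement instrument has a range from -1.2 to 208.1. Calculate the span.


Span = upper range - lower range.
Span = 208.1 - (-1.2)
Span = 209.3

209.3


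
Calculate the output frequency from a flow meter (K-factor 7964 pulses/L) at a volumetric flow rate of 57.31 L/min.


Frequency = K * Q / 60 (converting L/min to L/s).
f = 7964 * 57.31 / 60
f = 456416.84 / 60
f = 7606.95 Hz

7606.95 Hz


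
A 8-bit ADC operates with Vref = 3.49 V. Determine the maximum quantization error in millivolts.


The maximum quantization error is +/- LSB/2.
LSB = Vref / 2^n = 3.49 / 256 = 0.01363281 V
Max error = LSB / 2 = 0.01363281 / 2 = 0.00681641 V
Max error = 6.8164 mV

6.8164 mV


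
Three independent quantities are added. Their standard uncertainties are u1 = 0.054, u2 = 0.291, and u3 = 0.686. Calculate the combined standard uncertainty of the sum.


For a sum of independent quantities, uc = sqrt(u1^2 + u2^2 + u3^2).
uc = sqrt(0.054^2 + 0.291^2 + 0.686^2)
uc = sqrt(0.002916 + 0.084681 + 0.470596)
uc = 0.7471

0.7471


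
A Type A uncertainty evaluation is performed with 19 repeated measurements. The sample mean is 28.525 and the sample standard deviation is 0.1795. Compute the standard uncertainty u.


The standard uncertainty for Type A evaluation is u = s / sqrt(n).
u = 0.1795 / sqrt(19)
u = 0.1795 / 4.3589
u = 0.0412

0.0412


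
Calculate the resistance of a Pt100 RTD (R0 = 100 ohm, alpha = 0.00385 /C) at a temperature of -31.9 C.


The RTD equation: Rt = R0 * (1 + alpha * T).
Rt = 100 * (1 + 0.00385 * -31.9)
Rt = 100 * (1 + -0.122815)
Rt = 100 * 0.877185
Rt = 87.719 ohm

87.719 ohm


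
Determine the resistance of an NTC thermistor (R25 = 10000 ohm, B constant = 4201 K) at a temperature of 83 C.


NTC thermistor equation: Rt = R25 * exp(B * (1/T - 1/T25)).
T in Kelvin: 356.15 K, T25 = 298.15 K
1/T - 1/T25 = 1/356.15 - 1/298.15 = -0.00054621
B * (1/T - 1/T25) = 4201 * -0.00054621 = -2.2946
Rt = 10000 * exp(-2.2946) = 1008.0 ohm

1008.0 ohm


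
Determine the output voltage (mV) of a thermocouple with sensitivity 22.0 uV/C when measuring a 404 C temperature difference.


The thermocouple output V = sensitivity * dT.
V = 22.0 uV/C * 404 C
V = 8888.0 uV
V = 8.888 mV

8.888 mV


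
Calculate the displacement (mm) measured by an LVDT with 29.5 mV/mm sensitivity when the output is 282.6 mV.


Displacement = Vout / sensitivity.
d = 282.6 / 29.5
d = 9.58 mm

9.58 mm


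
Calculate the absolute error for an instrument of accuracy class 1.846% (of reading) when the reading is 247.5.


Absolute error = (accuracy% / 100) * reading.
Error = (1.846 / 100) * 247.5
Error = 0.01846 * 247.5
Error = 4.5689

4.5689


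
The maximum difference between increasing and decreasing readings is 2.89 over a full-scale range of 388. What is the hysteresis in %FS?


Hysteresis = (max difference / full scale) * 100%.
H = (2.89 / 388) * 100
H = 0.745 %FS

0.745 %FS


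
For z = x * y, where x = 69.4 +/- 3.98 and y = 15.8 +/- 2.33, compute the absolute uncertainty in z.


For a product z = x*y, the relative uncertainty is:
uz/z = sqrt((ux/x)^2 + (uy/y)^2)
Relative uncertainties: ux/x = 3.98/69.4 = 0.057349
uy/y = 2.33/15.8 = 0.147468
z = 69.4 * 15.8 = 1096.5
uz = 1096.5 * sqrt(0.057349^2 + 0.147468^2) = 173.499

173.499


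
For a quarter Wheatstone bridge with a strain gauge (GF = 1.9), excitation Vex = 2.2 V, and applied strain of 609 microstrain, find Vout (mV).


Quarter bridge output: Vout = (GF * epsilon * Vex) / 4.
Vout = (1.9 * 609e-6 * 2.2) / 4
Vout = 0.00254562 / 4 V
Vout = 0.0006364 V = 0.6364 mV

0.6364 mV


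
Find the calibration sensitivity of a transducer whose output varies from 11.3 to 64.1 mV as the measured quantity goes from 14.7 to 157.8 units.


Sensitivity = (y2 - y1) / (x2 - x1).
S = (64.1 - 11.3) / (157.8 - 14.7)
S = 52.8 / 143.1
S = 0.369 mV/unit

0.369 mV/unit


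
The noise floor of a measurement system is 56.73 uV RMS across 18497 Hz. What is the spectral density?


Noise spectral density = Vrms / sqrt(BW).
NSD = 56.73 / sqrt(18497)
NSD = 56.73 / 136.0037
NSD = 0.4171 uV/sqrt(Hz)

0.4171 uV/sqrt(Hz)


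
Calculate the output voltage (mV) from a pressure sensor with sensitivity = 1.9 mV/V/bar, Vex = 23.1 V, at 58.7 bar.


Output = sensitivity * Vex * P.
Vout = 1.9 * 23.1 * 58.7
Vout = 43.89 * 58.7
Vout = 2576.34 mV

2576.34 mV


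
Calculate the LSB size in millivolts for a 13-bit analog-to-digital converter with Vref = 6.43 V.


The resolution (LSB) of an ADC is Vref / 2^n.
LSB = 6.43 / 2^13
LSB = 6.43 / 8192
LSB = 0.00078491 V = 0.78491211 mV

0.78491211 mV


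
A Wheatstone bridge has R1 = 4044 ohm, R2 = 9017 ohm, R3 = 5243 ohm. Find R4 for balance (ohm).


At balance: R1*R4 = R2*R3, so R4 = R2*R3/R1.
R4 = 9017 * 5243 / 4044
R4 = 47276131 / 4044
R4 = 11690.44 ohm

11690.44 ohm


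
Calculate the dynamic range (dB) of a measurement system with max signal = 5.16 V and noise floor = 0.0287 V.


Dynamic range = 20 * log10(Vmax / Vnoise).
DR = 20 * log10(5.16 / 0.0287)
DR = 20 * log10(179.79)
DR = 45.1 dB

45.1 dB


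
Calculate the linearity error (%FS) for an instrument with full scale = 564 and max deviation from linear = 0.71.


Linearity error = (max deviation / full scale) * 100%.
Linearity = (0.71 / 564) * 100
Linearity = 0.126 %FS

0.126 %FS


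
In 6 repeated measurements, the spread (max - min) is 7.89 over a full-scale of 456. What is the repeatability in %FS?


Repeatability = (spread / full scale) * 100%.
R = (7.89 / 456) * 100
R = 1.73 %FS

1.73 %FS


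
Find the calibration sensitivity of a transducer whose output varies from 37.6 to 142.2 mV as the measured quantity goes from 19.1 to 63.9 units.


Sensitivity = (y2 - y1) / (x2 - x1).
S = (142.2 - 37.6) / (63.9 - 19.1)
S = 104.6 / 44.8
S = 2.3348 mV/unit

2.3348 mV/unit


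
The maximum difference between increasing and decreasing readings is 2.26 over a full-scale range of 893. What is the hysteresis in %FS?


Hysteresis = (max difference / full scale) * 100%.
H = (2.26 / 893) * 100
H = 0.253 %FS

0.253 %FS


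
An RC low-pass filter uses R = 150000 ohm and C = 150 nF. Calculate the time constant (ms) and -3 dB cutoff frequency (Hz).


Time constant: tau = R * C.
tau = 150000 * 1.50e-07 = 0.0225 s
tau = 22.5 ms
Cutoff frequency: fc = 1 / (2*pi*R*C).
fc = 1 / (2*pi*0.0225) = 7.07 Hz

tau = 22.5 ms, fc = 7.07 Hz


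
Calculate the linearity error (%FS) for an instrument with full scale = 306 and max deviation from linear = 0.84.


Linearity error = (max deviation / full scale) * 100%.
Linearity = (0.84 / 306) * 100
Linearity = 0.275 %FS

0.275 %FS


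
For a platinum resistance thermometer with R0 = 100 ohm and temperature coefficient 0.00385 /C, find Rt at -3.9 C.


The RTD equation: Rt = R0 * (1 + alpha * T).
Rt = 100 * (1 + 0.00385 * -3.9)
Rt = 100 * (1 + -0.015015)
Rt = 100 * 0.984985
Rt = 98.499 ohm

98.499 ohm


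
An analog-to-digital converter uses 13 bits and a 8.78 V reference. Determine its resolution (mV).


The resolution (LSB) of an ADC is Vref / 2^n.
LSB = 8.78 / 2^13
LSB = 8.78 / 8192
LSB = 0.00107178 V = 1.07177734 mV

1.07177734 mV


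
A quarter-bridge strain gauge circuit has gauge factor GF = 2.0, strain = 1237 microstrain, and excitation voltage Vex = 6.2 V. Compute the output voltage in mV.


Quarter bridge output: Vout = (GF * epsilon * Vex) / 4.
Vout = (2.0 * 1237e-6 * 6.2) / 4
Vout = 0.0153388 / 4 V
Vout = 0.0038347 V = 3.8347 mV

3.8347 mV


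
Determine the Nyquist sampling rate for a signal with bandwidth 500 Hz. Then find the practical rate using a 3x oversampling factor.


By Nyquist theorem, fs_min = 2 * fmax.
fs_min = 2 * 500 = 1000 Hz
Practical rate = 3 * fs_min = 3 * 1000 = 3000 Hz

fs_min = 1000 Hz, fs_practical = 3000 Hz


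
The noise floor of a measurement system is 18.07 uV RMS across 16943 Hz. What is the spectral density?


Noise spectral density = Vrms / sqrt(BW).
NSD = 18.07 / sqrt(16943)
NSD = 18.07 / 130.1653
NSD = 0.1388 uV/sqrt(Hz)

0.1388 uV/sqrt(Hz)


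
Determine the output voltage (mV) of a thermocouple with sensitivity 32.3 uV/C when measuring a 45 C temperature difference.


The thermocouple output V = sensitivity * dT.
V = 32.3 uV/C * 45 C
V = 1453.5 uV
V = 1.453 mV

1.453 mV


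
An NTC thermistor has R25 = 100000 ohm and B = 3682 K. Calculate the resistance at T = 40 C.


NTC thermistor equation: Rt = R25 * exp(B * (1/T - 1/T25)).
T in Kelvin: 313.15 K, T25 = 298.15 K
1/T - 1/T25 = 1/313.15 - 1/298.15 = -0.00016066
B * (1/T - 1/T25) = 3682 * -0.00016066 = -0.5915
Rt = 100000 * exp(-0.5915) = 55347.1 ohm

55347.1 ohm


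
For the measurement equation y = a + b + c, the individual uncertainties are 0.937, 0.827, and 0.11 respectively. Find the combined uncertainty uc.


For a sum of independent quantities, uc = sqrt(u1^2 + u2^2 + u3^2).
uc = sqrt(0.937^2 + 0.827^2 + 0.11^2)
uc = sqrt(0.877969 + 0.683929 + 0.0121)
uc = 1.2546

1.2546


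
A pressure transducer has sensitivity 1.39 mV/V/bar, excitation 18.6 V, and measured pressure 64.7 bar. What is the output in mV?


Output = sensitivity * Vex * P.
Vout = 1.39 * 18.6 * 64.7
Vout = 25.854 * 64.7
Vout = 1672.75 mV

1672.75 mV


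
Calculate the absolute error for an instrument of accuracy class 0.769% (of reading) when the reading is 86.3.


Absolute error = (accuracy% / 100) * reading.
Error = (0.769 / 100) * 86.3
Error = 0.00769 * 86.3
Error = 0.6636

0.6636


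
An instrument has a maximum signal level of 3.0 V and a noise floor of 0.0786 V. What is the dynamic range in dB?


Dynamic range = 20 * log10(Vmax / Vnoise).
DR = 20 * log10(3.0 / 0.0786)
DR = 20 * log10(38.17)
DR = 31.63 dB

31.63 dB


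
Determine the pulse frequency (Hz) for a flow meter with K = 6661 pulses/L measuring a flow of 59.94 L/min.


Frequency = K * Q / 60 (converting L/min to L/s).
f = 6661 * 59.94 / 60
f = 399260.34 / 60
f = 6654.34 Hz

6654.34 Hz


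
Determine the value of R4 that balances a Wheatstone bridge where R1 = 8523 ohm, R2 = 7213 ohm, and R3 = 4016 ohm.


At balance: R1*R4 = R2*R3, so R4 = R2*R3/R1.
R4 = 7213 * 4016 / 8523
R4 = 28967408 / 8523
R4 = 3398.73 ohm

3398.73 ohm


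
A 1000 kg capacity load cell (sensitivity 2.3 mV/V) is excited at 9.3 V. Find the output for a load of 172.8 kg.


Vout = rated_output * Vex * (load / capacity).
Vout = 2.3 * 9.3 * (172.8 / 1000)
Vout = 2.3 * 9.3 * 0.1728
Vout = 3.696 mV

3.696 mV


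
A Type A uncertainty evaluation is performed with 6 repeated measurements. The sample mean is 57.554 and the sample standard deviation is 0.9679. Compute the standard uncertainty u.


The standard uncertainty for Type A evaluation is u = s / sqrt(n).
u = 0.9679 / sqrt(6)
u = 0.9679 / 2.4495
u = 0.3951

0.3951


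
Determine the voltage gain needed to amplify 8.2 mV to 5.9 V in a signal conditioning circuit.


Gain = Vout / Vin (converting to same units).
G = 5.9 V / 8.2 mV
G = 5900.0 mV / 8.2 mV
G = 719.51

719.51


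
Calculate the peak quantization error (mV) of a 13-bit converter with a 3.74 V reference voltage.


The maximum quantization error is +/- LSB/2.
LSB = Vref / 2^n = 3.74 / 8192 = 0.00045654 V
Max error = LSB / 2 = 0.00045654 / 2 = 0.00022827 V
Max error = 0.2283 mV

0.2283 mV


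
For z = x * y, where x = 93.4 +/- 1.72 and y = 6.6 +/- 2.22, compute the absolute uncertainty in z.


For a product z = x*y, the relative uncertainty is:
uz/z = sqrt((ux/x)^2 + (uy/y)^2)
Relative uncertainties: ux/x = 1.72/93.4 = 0.018415
uy/y = 2.22/6.6 = 0.336364
z = 93.4 * 6.6 = 616.4
uz = 616.4 * sqrt(0.018415^2 + 0.336364^2) = 207.659

207.659


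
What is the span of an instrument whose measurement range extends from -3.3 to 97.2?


Span = upper range - lower range.
Span = 97.2 - (-3.3)
Span = 100.5

100.5


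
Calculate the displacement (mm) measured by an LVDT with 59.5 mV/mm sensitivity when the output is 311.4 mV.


Displacement = Vout / sensitivity.
d = 311.4 / 59.5
d = 5.234 mm

5.234 mm


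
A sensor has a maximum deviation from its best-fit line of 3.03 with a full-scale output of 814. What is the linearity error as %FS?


Linearity error = (max deviation / full scale) * 100%.
Linearity = (3.03 / 814) * 100
Linearity = 0.372 %FS

0.372 %FS


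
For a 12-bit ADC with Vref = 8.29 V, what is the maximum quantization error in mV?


The maximum quantization error is +/- LSB/2.
LSB = Vref / 2^n = 8.29 / 4096 = 0.00202393 V
Max error = LSB / 2 = 0.00202393 / 2 = 0.00101196 V
Max error = 1.012 mV

1.012 mV


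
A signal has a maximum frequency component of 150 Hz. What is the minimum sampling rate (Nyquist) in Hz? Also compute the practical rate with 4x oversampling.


By Nyquist theorem, fs_min = 2 * fmax.
fs_min = 2 * 150 = 300 Hz
Practical rate = 4 * fs_min = 4 * 300 = 1200 Hz

fs_min = 300 Hz, fs_practical = 1200 Hz


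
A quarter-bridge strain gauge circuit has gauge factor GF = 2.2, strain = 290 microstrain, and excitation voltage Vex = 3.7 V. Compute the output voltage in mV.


Quarter bridge output: Vout = (GF * epsilon * Vex) / 4.
Vout = (2.2 * 290e-6 * 3.7) / 4
Vout = 0.0023606 / 4 V
Vout = 0.00059015 V = 0.5901 mV

0.5901 mV


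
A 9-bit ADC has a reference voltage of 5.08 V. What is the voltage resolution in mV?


The resolution (LSB) of an ADC is Vref / 2^n.
LSB = 5.08 / 2^9
LSB = 5.08 / 512
LSB = 0.00992188 V = 9.921875 mV

9.921875 mV


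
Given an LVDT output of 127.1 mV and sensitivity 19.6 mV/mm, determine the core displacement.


Displacement = Vout / sensitivity.
d = 127.1 / 19.6
d = 6.485 mm

6.485 mm


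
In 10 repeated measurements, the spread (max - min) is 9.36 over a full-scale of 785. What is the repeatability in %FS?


Repeatability = (spread / full scale) * 100%.
R = (9.36 / 785) * 100
R = 1.192 %FS

1.192 %FS


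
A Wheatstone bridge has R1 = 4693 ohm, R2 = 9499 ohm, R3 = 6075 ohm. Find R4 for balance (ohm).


At balance: R1*R4 = R2*R3, so R4 = R2*R3/R1.
R4 = 9499 * 6075 / 4693
R4 = 57706425 / 4693
R4 = 12296.28 ohm

12296.28 ohm


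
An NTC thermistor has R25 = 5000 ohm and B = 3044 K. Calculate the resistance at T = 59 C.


NTC thermistor equation: Rt = R25 * exp(B * (1/T - 1/T25)).
T in Kelvin: 332.15 K, T25 = 298.15 K
1/T - 1/T25 = 1/332.15 - 1/298.15 = -0.00034333
B * (1/T - 1/T25) = 3044 * -0.00034333 = -1.0451
Rt = 5000 * exp(-1.0451) = 1758.3 ohm

1758.3 ohm


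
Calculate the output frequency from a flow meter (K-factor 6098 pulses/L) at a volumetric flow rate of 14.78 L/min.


Frequency = K * Q / 60 (converting L/min to L/s).
f = 6098 * 14.78 / 60
f = 90128.44 / 60
f = 1502.14 Hz

1502.14 Hz


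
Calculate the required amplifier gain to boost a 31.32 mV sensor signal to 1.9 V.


Gain = Vout / Vin (converting to same units).
G = 1.9 V / 31.32 mV
G = 1900.0 mV / 31.32 mV
G = 60.66

60.66


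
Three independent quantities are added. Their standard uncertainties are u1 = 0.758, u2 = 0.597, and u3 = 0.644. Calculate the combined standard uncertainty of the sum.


For a sum of independent quantities, uc = sqrt(u1^2 + u2^2 + u3^2).
uc = sqrt(0.758^2 + 0.597^2 + 0.644^2)
uc = sqrt(0.574564 + 0.356409 + 0.414736)
uc = 1.16

1.16


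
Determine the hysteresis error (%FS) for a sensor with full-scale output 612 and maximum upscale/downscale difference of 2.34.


Hysteresis = (max difference / full scale) * 100%.
H = (2.34 / 612) * 100
H = 0.382 %FS

0.382 %FS


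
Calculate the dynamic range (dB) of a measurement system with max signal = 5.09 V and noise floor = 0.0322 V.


Dynamic range = 20 * log10(Vmax / Vnoise).
DR = 20 * log10(5.09 / 0.0322)
DR = 20 * log10(158.07)
DR = 43.98 dB

43.98 dB


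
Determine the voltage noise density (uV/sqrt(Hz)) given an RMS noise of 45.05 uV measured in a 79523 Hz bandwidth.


Noise spectral density = Vrms / sqrt(BW).
NSD = 45.05 / sqrt(79523)
NSD = 45.05 / 281.9982
NSD = 0.1598 uV/sqrt(Hz)

0.1598 uV/sqrt(Hz)


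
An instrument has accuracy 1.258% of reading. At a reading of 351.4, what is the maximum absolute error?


Absolute error = (accuracy% / 100) * reading.
Error = (1.258 / 100) * 351.4
Error = 0.01258 * 351.4
Error = 4.4206

4.4206


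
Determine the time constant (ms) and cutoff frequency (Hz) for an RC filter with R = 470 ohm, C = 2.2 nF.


Time constant: tau = R * C.
tau = 470 * 2.20e-09 = 1.034e-06 s
tau = 0.001 ms
Cutoff frequency: fc = 1 / (2*pi*R*C).
fc = 1 / (2*pi*1.034e-06) = 153921.61 Hz

tau = 0.001 ms, fc = 153921.61 Hz


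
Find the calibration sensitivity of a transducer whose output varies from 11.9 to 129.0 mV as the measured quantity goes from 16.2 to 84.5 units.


Sensitivity = (y2 - y1) / (x2 - x1).
S = (129.0 - 11.9) / (84.5 - 16.2)
S = 117.1 / 68.3
S = 1.7145 mV/unit

1.7145 mV/unit


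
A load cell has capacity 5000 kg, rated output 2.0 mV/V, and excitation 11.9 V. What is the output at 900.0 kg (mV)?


Vout = rated_output * Vex * (load / capacity).
Vout = 2.0 * 11.9 * (900.0 / 5000)
Vout = 2.0 * 11.9 * 0.18
Vout = 4.284 mV

4.284 mV


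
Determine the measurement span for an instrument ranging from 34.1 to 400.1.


Span = upper range - lower range.
Span = 400.1 - (34.1)
Span = 366.0

366.0


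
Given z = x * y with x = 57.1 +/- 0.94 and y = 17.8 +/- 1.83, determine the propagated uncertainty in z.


For a product z = x*y, the relative uncertainty is:
uz/z = sqrt((ux/x)^2 + (uy/y)^2)
Relative uncertainties: ux/x = 0.94/57.1 = 0.016462
uy/y = 1.83/17.8 = 0.102809
z = 57.1 * 17.8 = 1016.4
uz = 1016.4 * sqrt(0.016462^2 + 0.102809^2) = 105.824

105.824


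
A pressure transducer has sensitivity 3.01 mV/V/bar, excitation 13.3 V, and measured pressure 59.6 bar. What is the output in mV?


Output = sensitivity * Vex * P.
Vout = 3.01 * 13.3 * 59.6
Vout = 40.033 * 59.6
Vout = 2385.97 mV

2385.97 mV


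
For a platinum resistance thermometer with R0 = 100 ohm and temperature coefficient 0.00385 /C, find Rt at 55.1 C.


The RTD equation: Rt = R0 * (1 + alpha * T).
Rt = 100 * (1 + 0.00385 * 55.1)
Rt = 100 * (1 + 0.212135)
Rt = 100 * 1.212135
Rt = 121.213 ohm

121.213 ohm


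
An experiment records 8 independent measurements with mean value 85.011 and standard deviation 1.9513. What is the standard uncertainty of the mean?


The standard uncertainty for Type A evaluation is u = s / sqrt(n).
u = 1.9513 / sqrt(8)
u = 1.9513 / 2.8284
u = 0.6899

0.6899


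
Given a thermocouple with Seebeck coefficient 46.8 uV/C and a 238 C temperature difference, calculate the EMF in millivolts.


The thermocouple output V = sensitivity * dT.
V = 46.8 uV/C * 238 C
V = 11138.4 uV
V = 11.138 mV

11.138 mV


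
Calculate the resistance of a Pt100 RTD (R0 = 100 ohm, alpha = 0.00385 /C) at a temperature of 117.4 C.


The RTD equation: Rt = R0 * (1 + alpha * T).
Rt = 100 * (1 + 0.00385 * 117.4)
Rt = 100 * (1 + 0.45199)
Rt = 100 * 1.45199
Rt = 145.199 ohm

145.199 ohm


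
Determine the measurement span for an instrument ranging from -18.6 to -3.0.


Span = upper range - lower range.
Span = -3.0 - (-18.6)
Span = 15.6

15.6
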